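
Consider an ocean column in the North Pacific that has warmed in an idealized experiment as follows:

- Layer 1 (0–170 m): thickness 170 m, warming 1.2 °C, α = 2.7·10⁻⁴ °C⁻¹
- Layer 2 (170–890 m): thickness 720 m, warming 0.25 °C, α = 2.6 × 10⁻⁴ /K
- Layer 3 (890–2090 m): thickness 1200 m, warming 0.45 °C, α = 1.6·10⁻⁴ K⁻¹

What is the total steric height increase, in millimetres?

170 × 2.7×10⁻⁴ × 1.2 = 0.05508 m
0.25 × 720 × 2.6×10⁻⁴ = 0.04680 m
Layer 3: 1.6×10⁻⁴ × 0.45 × 1200 = 0.08640 m
Δh = 0.05508 + 0.04680 + 0.08640 = 0.18828 m

about 188 mm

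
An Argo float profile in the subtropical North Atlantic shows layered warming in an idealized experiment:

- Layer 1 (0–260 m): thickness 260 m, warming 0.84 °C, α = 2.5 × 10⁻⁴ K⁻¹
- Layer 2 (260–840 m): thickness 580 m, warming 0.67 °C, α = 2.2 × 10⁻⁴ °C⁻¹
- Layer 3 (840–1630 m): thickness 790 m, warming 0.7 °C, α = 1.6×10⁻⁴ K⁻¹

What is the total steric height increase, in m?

Layer 1: 260 × 0.84 × 2.5×10⁻⁴ = 0.05460 m
0.67 × 580 × 2.2×10⁻⁴ = 0.085492 m
790 × 0.7 × 1.6×10⁻⁴ = 0.08848 m
Δh = 0.05460 + 0.085492 + 0.08848 = 0.228572 m ≈ 0.229 m

Δh ≈ 0.229 m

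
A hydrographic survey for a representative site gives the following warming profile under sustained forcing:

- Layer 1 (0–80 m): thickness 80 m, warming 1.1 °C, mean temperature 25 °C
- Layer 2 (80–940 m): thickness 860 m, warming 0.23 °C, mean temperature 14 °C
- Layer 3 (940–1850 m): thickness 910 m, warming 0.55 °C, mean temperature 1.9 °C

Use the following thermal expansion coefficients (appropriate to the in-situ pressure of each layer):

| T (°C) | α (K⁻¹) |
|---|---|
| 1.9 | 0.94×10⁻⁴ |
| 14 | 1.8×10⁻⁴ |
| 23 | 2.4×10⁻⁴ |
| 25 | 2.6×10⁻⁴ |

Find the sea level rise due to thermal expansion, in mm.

Layer 1 at 25 °C → α = 2.6×10⁻⁴ K⁻¹
Layer 2 at 14 °C → α = 1.8×10⁻⁴ K⁻¹
Layer 3 at 1.9 °C → α = 0.94×10⁻⁴ K⁻¹
80 × 1.1 × 2.6×10⁻⁴ = 0.02288 m
80–940 m: 1.8×10⁻⁴ × 0.23 × 860 = 0.035604 m
910 × 0.55 × 0.94×10⁻⁴ = 0.047047 m
Δh = 0.02288 + 0.035604 + 0.047047 = 0.105531 m

106 mm of thermosteric rise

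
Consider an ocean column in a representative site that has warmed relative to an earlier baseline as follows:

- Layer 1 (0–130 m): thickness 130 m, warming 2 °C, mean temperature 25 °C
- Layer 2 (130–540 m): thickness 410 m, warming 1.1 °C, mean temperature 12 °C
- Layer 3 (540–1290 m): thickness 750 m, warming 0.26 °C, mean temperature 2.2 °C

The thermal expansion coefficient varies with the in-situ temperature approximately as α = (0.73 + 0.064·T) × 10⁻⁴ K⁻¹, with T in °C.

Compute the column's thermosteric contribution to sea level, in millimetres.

145 mm

Layer 1: α = (0.73 + 0.064×25)×10⁻⁴ = 2.33×10⁻⁴ K⁻¹
Layer 2: α = (0.73 + 0.064×12)×10⁻⁴ = 1.498×10⁻⁴ K⁻¹
Layer 3: α = (0.73 + 0.064×2.2)×10⁻⁴ = 0.8708×10⁻⁴ K⁻¹
0–130 m: 2 × 130 × 2.33×10⁻⁴ = 0.06058 m
1.1 × 1.498×10⁻⁴ × 410 = 0.0675598 m
540–1290 m: 0.26 × 0.8708×10⁻⁴ × 750 = 0.0169806 m
Δh = 0.06058 + 0.0675598 + 0.0169806 = 0.1451204 m ≈ 145 mm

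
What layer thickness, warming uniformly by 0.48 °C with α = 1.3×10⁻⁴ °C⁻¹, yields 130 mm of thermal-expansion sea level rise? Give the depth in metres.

H = Δh/(αΔT) = 0.13 / (1.3×10⁻⁴ × 0.48) ≈ 2083 m

2080 m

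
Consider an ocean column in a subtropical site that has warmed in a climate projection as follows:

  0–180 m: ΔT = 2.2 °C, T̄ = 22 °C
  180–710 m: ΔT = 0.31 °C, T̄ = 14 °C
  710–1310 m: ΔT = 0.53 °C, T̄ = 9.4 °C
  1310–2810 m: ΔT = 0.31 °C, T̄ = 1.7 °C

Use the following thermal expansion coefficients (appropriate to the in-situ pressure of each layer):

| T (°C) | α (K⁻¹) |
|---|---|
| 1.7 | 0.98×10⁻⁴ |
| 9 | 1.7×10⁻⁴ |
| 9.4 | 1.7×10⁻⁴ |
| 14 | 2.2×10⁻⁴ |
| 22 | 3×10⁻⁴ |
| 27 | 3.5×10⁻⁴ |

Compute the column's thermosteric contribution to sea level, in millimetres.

Layer 1 at 22 °C → α = 3×10⁻⁴ K⁻¹
Layer 2 at 14 °C → α = 2.2×10⁻⁴ K⁻¹
Layer 3 at 9.4 °C → α = 1.7×10⁻⁴ K⁻¹
Layer 4 at 1.7 °C → α = 0.98×10⁻⁴ K⁻¹
2.2 × 3×10⁻⁴ × 180 = 0.11880 m
Layer 2: 530 × 0.31 × 2.2×10⁻⁴ = 0.036146 m
600 × 0.53 × 1.7×10⁻⁴ = 0.05406 m
0.98×10⁻⁴ × 0.31 × 1500 = 0.04557 m
Δh = 0.11880 + 0.036146 + 0.05406 + 0.04557 = 0.254576 m

Δh = 255 mm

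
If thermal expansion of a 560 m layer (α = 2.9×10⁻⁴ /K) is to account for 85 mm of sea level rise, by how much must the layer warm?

ΔT = Δh/(αH) = 0.085 / (2.9×10⁻⁴ × 560) ≈ 0.5234 K

0.52 K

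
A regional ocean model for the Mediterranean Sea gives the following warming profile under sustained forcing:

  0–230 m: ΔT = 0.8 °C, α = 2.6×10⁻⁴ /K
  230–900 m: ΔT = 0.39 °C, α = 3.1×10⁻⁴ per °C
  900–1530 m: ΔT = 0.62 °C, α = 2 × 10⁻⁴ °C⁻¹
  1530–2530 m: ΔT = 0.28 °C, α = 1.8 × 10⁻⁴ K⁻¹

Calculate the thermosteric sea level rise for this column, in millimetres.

0.8 × 230 × 2.6×10⁻⁴ = 0.04784 m
Layer 2: 3.1×10⁻⁴ × 670 × 0.39 = 0.081003 m
900–1530 m: 0.62 × 2×10⁻⁴ × 630 = 0.07812 m
1000 × 1.8×10⁻⁴ × 0.28 = 0.05040 m
Δh = 0.04784 + 0.081003 + 0.07812 + 0.05040 = 0.257363 m ≈ 257 mm

257 mm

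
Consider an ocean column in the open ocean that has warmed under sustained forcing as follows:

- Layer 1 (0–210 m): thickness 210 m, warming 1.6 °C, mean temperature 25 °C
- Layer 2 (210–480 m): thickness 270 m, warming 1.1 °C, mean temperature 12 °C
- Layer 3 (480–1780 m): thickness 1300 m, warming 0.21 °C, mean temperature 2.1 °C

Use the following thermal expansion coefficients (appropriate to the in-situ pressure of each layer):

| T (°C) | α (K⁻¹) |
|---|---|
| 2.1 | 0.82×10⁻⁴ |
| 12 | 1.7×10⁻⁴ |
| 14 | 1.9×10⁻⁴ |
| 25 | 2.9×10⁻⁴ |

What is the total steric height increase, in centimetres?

17 cm of thermosteric rise

Layer 1 at 25 °C → α = 2.9×10⁻⁴ K⁻¹
Layer 2 at 12 °C → α = 1.7×10⁻⁴ K⁻¹
Layer 3 at 2.1 °C → α = 0.82×10⁻⁴ K⁻¹
Layer 1: 1.6 × 2.9×10⁻⁴ × 210 = 0.09744 m
Layer 2: 1.7×10⁻⁴ × 270 × 1.1 = 0.05049 m
480–1780 m: 1300 × 0.21 × 0.82×10⁻⁴ = 0.022386 m
Δh = 0.09744 + 0.05049 + 0.022386 = 0.170316 m ≈ 17 cm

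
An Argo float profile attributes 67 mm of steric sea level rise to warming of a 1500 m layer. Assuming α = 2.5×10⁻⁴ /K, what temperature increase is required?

ΔT = Δh/(αH) = 0.067 / (2.5×10⁻⁴ × 1500) ≈ 0.1787 K

0.179 K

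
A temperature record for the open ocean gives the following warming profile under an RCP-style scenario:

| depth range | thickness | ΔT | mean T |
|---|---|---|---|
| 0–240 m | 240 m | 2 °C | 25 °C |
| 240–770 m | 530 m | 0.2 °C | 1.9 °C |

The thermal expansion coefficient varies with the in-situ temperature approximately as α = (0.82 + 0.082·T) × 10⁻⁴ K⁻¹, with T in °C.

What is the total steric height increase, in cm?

Layer 1: α = (0.82 + 0.082×25)×10⁻⁴ = 2.87×10⁻⁴ K⁻¹
Layer 2: α = (0.82 + 0.082×1.9)×10⁻⁴ = 0.9758×10⁻⁴ K⁻¹
2.87×10⁻⁴ × 2 × 240 = 0.13776 m
Layer 2: 530 × 0.9758×10⁻⁴ × 0.2 = 0.01034348 m
Δh = 0.13776 + 0.01034348 = 0.14810348 m ≈ 14.8 cm

14.8 cm of thermosteric rise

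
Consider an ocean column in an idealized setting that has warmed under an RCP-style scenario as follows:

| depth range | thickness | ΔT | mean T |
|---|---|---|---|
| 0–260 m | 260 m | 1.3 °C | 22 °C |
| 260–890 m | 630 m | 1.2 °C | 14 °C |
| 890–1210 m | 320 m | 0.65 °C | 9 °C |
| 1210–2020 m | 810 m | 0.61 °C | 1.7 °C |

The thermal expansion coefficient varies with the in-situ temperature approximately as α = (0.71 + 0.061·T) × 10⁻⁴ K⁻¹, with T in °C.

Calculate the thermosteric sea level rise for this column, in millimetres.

Layer 1: α = (0.71 + 0.061×22)×10⁻⁴ = 2.052×10⁻⁴ K⁻¹
Layer 2: α = (0.71 + 0.061×14)×10⁻⁴ = 1.564×10⁻⁴ K⁻¹
Layer 3: α = (0.71 + 0.061×9)×10⁻⁴ = 1.259×10⁻⁴ K⁻¹
Layer 4: α = (0.71 + 0.061×1.7)×10⁻⁴ = 0.8137×10⁻⁴ K⁻¹
Layer 1: 1.3 × 260 × 2.052×10⁻⁴ = 0.0693576 m
Layer 2: 1.564×10⁻⁴ × 630 × 1.2 = 0.1182384 m
890–1210 m: 1.259×10⁻⁴ × 320 × 0.65 = 0.0261872 m
810 × 0.8137×10⁻⁴ × 0.61 = 0.040204917 m
Δh = 0.0693576 + 0.1182384 + 0.0261872 + 0.040204917 = 0.253988117 m

254 mm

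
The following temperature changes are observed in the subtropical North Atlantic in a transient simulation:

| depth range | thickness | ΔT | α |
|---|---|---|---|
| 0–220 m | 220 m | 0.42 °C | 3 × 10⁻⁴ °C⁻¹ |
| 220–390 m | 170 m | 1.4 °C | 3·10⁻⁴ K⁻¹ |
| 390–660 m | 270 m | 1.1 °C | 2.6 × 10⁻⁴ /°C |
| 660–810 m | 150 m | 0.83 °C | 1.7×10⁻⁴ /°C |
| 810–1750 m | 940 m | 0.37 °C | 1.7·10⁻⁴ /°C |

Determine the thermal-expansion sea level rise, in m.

0–220 m: 220 × 3×10⁻⁴ × 0.42 = 0.02772 m
Layer 2: 3×10⁻⁴ × 1.4 × 170 = 0.07140 m
390–660 m: 2.6×10⁻⁴ × 1.1 × 270 = 0.07722 m
660–810 m: 0.83 × 1.7×10⁻⁴ × 150 = 0.021165 m
Layer 5: 1.7×10⁻⁴ × 0.37 × 940 = 0.059126 m
Δh = 0.02772 + 0.07140 + 0.07722 + 0.021165 + 0.059126 = 0.256631 m

0.26 m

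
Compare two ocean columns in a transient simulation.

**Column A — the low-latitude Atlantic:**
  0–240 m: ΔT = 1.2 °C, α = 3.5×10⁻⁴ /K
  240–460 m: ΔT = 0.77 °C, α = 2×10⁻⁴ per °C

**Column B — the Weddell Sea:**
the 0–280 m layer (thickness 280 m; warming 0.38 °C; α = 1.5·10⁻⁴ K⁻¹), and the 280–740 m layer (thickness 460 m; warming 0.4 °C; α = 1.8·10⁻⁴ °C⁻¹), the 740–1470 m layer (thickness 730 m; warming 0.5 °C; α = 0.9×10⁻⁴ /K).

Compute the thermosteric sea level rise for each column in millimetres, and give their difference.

A: 135 mm; B: 81.9 mm; difference 52.8 mm

A 0–240 m: 3.5×10⁻⁴ × 1.2 × 240 = 0.10080 m
A Layer 2: 2×10⁻⁴ × 220 × 0.77 = 0.03388 m
A total: 0.13468 m
B Layer 1: 0.38 × 280 × 1.5×10⁻⁴ = 0.01596 m
B 280–740 m: 1.8×10⁻⁴ × 0.4 × 460 = 0.03312 m
B Layer 3: 0.5 × 0.9×10⁻⁴ × 730 = 0.03285 m
B total: 0.08193 m
Difference: 0.13468 − 0.08193 = 0.05275 m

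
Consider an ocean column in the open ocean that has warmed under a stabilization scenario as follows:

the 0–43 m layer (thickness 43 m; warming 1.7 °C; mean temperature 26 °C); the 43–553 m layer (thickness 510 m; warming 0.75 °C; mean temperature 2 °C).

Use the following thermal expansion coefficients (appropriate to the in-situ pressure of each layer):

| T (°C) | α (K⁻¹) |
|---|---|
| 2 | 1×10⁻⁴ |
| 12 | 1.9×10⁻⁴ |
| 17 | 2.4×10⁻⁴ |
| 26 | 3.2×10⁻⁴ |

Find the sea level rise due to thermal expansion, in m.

0.0616 m of thermosteric rise

Layer 1 at 26 °C → α = 3.2×10⁻⁴ K⁻¹
Layer 2 at 2 °C → α = 1×10⁻⁴ K⁻¹
3.2×10⁻⁴ × 1.7 × 43 = 0.023392 m
Layer 2: 510 × 0.75 × 1×10⁻⁴ = 0.03825 m
Δh = 0.023392 + 0.03825 = 0.061642 m ≈ 0.0616 m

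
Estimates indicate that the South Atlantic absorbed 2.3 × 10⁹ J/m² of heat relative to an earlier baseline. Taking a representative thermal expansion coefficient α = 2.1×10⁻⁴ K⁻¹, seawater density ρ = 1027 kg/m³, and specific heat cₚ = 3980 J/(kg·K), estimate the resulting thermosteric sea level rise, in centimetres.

11.8 cm of thermosteric rise

Δh = αQ/(ρcₚ) = 2.1×10⁻⁴ × 2.3×10⁹ / (1027 × 3980) ≈ 0.11817 m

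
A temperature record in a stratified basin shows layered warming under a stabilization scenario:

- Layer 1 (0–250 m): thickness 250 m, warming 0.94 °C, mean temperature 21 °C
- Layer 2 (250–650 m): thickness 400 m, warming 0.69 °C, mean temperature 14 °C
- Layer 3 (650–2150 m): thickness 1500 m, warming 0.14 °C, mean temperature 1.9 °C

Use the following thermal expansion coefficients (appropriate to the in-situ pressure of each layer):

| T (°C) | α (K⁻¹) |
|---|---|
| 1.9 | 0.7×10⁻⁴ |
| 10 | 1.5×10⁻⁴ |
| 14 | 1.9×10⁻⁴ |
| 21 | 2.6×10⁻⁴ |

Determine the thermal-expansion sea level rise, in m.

Δh = 0.13 m

Layer 1 at 21 °C → α = 2.6×10⁻⁴ K⁻¹
Layer 2 at 14 °C → α = 1.9×10⁻⁴ K⁻¹
Layer 3 at 1.9 °C → α = 0.7×10⁻⁴ K⁻¹
Layer 1: 2.6×10⁻⁴ × 250 × 0.94 = 0.06110 m
1.9×10⁻⁴ × 0.69 × 400 = 0.05244 m
1500 × 0.7×10⁻⁴ × 0.14 = 0.01470 m
Δh = 0.06110 + 0.05244 + 0.01470 = 0.12824 m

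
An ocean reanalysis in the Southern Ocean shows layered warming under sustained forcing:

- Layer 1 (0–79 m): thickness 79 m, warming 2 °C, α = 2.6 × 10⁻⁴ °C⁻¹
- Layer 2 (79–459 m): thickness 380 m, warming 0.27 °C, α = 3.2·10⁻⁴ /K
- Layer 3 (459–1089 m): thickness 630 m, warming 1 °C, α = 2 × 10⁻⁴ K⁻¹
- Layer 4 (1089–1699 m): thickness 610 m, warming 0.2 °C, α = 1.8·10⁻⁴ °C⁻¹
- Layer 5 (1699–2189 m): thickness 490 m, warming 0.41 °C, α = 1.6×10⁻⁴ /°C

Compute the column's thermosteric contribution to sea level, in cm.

25 cm of thermosteric rise

Layer 1: 2.6×10⁻⁴ × 79 × 2 = 0.04108 m
0.27 × 380 × 3.2×10⁻⁴ = 0.032832 m
459–1089 m: 630 × 2×10⁻⁴ × 1 = 0.12600 m
1089–1699 m: 1.8×10⁻⁴ × 610 × 0.2 = 0.02196 m
Layer 5: 490 × 1.6×10⁻⁴ × 0.41 = 0.032144 m
Δh = 0.04108 + 0.032832 + 0.12600 + 0.02196 + 0.032144 = 0.254016 m ≈ 25 cm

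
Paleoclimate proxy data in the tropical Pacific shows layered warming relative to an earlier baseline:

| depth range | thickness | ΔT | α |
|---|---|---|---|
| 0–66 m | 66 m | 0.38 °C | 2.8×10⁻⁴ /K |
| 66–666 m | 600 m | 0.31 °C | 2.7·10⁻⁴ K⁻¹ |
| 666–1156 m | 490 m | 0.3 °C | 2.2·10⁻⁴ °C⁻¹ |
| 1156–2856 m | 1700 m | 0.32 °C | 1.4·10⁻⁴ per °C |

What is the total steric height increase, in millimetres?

Δh = 170 mm

0–66 m: 66 × 0.38 × 2.8×10⁻⁴ = 0.0070224 m
Layer 2: 600 × 2.7×10⁻⁴ × 0.31 = 0.05022 m
Layer 3: 2.2×10⁻⁴ × 0.3 × 490 = 0.03234 m
1156–2856 m: 1700 × 1.4×10⁻⁴ × 0.32 = 0.07616 m
Δh = 0.0070224 + 0.05022 + 0.03234 + 0.07616 = 0.1657424 m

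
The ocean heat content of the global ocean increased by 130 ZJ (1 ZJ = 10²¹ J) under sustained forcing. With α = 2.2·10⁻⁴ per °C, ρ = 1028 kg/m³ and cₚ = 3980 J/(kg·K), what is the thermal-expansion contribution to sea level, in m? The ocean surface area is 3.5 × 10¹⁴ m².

Per unit area: Q = 130×10²¹ / (3.5×10¹⁴) ≈ 3.714×10⁸ J/m²
Δh = αQ/(ρcₚ) = 2.2×10⁻⁴ × 3.714×10⁸ / (1028 × 3980) ≈ 0.01997 m

Δh = 0.020 m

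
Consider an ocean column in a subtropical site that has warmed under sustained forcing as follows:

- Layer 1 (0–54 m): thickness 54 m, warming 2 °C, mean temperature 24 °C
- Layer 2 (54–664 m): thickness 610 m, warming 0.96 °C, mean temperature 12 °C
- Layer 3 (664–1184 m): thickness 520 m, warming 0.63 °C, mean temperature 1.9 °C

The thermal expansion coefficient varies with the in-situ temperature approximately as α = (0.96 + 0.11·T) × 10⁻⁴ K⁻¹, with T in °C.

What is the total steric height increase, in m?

Layer 1: α = (0.96 + 0.11×24)×10⁻⁴ = 3.6×10⁻⁴ K⁻¹
Layer 2: α = (0.96 + 0.11×12)×10⁻⁴ = 2.28×10⁻⁴ K⁻¹
Layer 3: α = (0.96 + 0.11×1.9)×10⁻⁴ = 1.169×10⁻⁴ K⁻¹
0–54 m: 2 × 54 × 3.6×10⁻⁴ = 0.03888 m
Layer 2: 2.28×10⁻⁴ × 0.96 × 610 = 0.1335168 m
0.63 × 1.169×10⁻⁴ × 520 = 0.03829644 m
Δh = 0.03888 + 0.1335168 + 0.03829644 = 0.21069324 m

Δh ≈ 0.211 m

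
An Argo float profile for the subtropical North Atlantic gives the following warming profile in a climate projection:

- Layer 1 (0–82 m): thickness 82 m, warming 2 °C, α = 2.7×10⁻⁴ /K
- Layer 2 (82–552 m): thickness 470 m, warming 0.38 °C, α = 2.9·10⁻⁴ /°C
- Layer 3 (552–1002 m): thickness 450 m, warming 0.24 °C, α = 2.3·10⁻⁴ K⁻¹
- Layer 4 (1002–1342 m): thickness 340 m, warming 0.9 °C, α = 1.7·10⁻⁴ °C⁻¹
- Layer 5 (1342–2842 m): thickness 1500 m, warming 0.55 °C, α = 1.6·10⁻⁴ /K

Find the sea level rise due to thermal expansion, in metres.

Layer 1: 2 × 82 × 2.7×10⁻⁴ = 0.04428 m
82–552 m: 2.9×10⁻⁴ × 0.38 × 470 = 0.051794 m
552–1002 m: 2.3×10⁻⁴ × 0.24 × 450 = 0.02484 m
1.7×10⁻⁴ × 340 × 0.9 = 0.05202 m
1342–2842 m: 0.55 × 1.6×10⁻⁴ × 1500 = 0.13200 m
Δh = 0.04428 + 0.051794 + 0.02484 + 0.05202 + 0.13200 = 0.304934 m ≈ 0.305 m

about 0.305 m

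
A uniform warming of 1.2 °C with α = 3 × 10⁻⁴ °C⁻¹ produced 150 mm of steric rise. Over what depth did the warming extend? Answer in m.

H ≈ 420 m

H = Δh/(αΔT) = 0.15 / (3×10⁻⁴ × 1.2) ≈ 416.7 m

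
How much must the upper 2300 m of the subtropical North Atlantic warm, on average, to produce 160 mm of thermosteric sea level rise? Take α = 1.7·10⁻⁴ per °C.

about 0.409 K

ΔT = Δh/(αH) = 0.16 / (1.7×10⁻⁴ × 2300) ≈ 0.4092 K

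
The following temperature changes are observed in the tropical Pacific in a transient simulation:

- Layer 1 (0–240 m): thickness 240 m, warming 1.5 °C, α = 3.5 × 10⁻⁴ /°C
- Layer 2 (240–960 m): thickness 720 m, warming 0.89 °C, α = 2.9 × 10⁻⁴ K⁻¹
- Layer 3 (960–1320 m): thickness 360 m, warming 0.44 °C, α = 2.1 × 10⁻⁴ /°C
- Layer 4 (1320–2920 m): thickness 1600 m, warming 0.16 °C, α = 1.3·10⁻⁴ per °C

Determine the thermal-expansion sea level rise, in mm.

Layer 1: 3.5×10⁻⁴ × 240 × 1.5 = 0.12600 m
Layer 2: 0.89 × 2.9×10⁻⁴ × 720 = 0.185832 m
0.44 × 2.1×10⁻⁴ × 360 = 0.033264 m
0.16 × 1600 × 1.3×10⁻⁴ = 0.03328 m
Δh = 0.12600 + 0.185832 + 0.033264 + 0.03328 = 0.378376 m ≈ 380 mm

about 380 mm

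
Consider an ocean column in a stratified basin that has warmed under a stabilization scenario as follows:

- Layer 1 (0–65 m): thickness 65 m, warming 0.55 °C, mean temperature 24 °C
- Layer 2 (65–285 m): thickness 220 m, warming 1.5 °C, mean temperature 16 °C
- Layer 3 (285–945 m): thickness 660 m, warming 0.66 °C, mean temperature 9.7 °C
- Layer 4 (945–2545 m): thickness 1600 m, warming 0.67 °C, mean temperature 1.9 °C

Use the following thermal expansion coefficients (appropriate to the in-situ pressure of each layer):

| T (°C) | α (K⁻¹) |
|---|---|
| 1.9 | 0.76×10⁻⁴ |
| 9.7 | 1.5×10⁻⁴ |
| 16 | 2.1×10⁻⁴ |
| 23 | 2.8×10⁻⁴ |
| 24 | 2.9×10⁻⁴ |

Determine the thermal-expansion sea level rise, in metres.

Δh = 0.226 m

Layer 1 at 24 °C → α = 2.9×10⁻⁴ K⁻¹
Layer 2 at 16 °C → α = 2.1×10⁻⁴ K⁻¹
Layer 3 at 9.7 °C → α = 1.5×10⁻⁴ K⁻¹
Layer 4 at 1.9 °C → α = 0.76×10⁻⁴ K⁻¹
Layer 1: 65 × 0.55 × 2.9×10⁻⁴ = 0.0103675 m
Layer 2: 220 × 2.1×10⁻⁴ × 1.5 = 0.06930 m
0.66 × 660 × 1.5×10⁻⁴ = 0.06534 m
945–2545 m: 1600 × 0.76×10⁻⁴ × 0.67 = 0.081472 m
Δh = 0.0103675 + 0.06930 + 0.06534 + 0.081472 = 0.2264795 m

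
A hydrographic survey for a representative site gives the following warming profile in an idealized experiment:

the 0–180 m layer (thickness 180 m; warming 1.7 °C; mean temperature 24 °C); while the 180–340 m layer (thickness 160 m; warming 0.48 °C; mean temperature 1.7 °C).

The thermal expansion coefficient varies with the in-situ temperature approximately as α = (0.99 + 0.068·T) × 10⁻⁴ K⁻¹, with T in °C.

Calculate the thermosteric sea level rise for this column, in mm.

Layer 1: α = (0.99 + 0.068×24)×10⁻⁴ = 2.622×10⁻⁴ K⁻¹
Layer 2: α = (0.99 + 0.068×1.7)×10⁻⁴ = 1.1056×10⁻⁴ K⁻¹
Layer 1: 1.7 × 2.622×10⁻⁴ × 180 = 0.0802332 m
1.1056×10⁻⁴ × 0.48 × 160 = 0.008491008 m
Δh = 0.0802332 + 0.008491008 = 0.088724208 m

Δh ≈ 88.7 mm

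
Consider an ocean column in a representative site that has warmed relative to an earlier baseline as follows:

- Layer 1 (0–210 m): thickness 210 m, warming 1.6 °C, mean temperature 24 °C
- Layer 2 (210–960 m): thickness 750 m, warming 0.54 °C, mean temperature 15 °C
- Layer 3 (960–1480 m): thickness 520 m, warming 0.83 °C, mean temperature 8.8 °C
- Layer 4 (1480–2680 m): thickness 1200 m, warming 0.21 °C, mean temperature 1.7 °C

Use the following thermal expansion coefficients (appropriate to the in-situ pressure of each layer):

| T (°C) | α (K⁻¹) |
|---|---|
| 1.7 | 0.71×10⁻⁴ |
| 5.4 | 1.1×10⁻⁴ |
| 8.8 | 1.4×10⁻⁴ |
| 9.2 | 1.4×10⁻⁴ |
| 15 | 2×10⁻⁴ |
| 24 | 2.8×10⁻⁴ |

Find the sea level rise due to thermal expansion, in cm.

25.3 cm

Layer 1 at 24 °C → α = 2.8×10⁻⁴ K⁻¹
Layer 2 at 15 °C → α = 2×10⁻⁴ K⁻¹
Layer 3 at 8.8 °C → α = 1.4×10⁻⁴ K⁻¹
Layer 4 at 1.7 °C → α = 0.71×10⁻⁴ K⁻¹
0–210 m: 2.8×10⁻⁴ × 1.6 × 210 = 0.09408 m
2×10⁻⁴ × 750 × 0.54 = 0.08100 m
960–1480 m: 1.4×10⁻⁴ × 0.83 × 520 = 0.060424 m
1480–2680 m: 0.21 × 1200 × 0.71×10⁻⁴ = 0.017892 m
Δh = 0.09408 + 0.08100 + 0.060424 + 0.017892 = 0.253396 m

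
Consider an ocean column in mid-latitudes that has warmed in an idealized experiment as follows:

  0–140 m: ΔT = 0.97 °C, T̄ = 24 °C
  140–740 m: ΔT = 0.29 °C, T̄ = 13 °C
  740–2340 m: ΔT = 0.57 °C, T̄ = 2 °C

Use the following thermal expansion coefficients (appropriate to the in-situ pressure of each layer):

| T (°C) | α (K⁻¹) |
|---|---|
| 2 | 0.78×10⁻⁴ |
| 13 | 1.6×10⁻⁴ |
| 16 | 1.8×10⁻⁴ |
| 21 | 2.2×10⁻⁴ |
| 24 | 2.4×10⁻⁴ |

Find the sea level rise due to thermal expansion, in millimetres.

Δh ≈ 132 mm

Layer 1 at 24 °C → α = 2.4×10⁻⁴ K⁻¹
Layer 2 at 13 °C → α = 1.6×10⁻⁴ K⁻¹
Layer 3 at 2 °C → α = 0.78×10⁻⁴ K⁻¹
0–140 m: 140 × 2.4×10⁻⁴ × 0.97 = 0.032592 m
140–740 m: 1.6×10⁻⁴ × 600 × 0.29 = 0.02784 m
Layer 3: 0.57 × 0.78×10⁻⁴ × 1600 = 0.071136 m
Δh = 0.032592 + 0.02784 + 0.071136 = 0.131568 m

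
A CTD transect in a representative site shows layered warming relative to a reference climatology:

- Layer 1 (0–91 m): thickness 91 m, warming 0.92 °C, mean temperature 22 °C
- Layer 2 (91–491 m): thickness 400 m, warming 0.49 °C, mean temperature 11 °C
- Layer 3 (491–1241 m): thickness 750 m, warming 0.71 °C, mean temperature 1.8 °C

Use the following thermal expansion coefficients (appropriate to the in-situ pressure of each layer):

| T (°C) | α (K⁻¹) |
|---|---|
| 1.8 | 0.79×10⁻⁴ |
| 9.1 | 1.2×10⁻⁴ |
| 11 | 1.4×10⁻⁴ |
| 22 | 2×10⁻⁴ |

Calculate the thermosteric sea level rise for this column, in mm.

about 86.3 mm

Layer 1 at 22 °C → α = 2×10⁻⁴ K⁻¹
Layer 2 at 11 °C → α = 1.4×10⁻⁴ K⁻¹
Layer 3 at 1.8 °C → α = 0.79×10⁻⁴ K⁻¹
91 × 0.92 × 2×10⁻⁴ = 0.016744 m
1.4×10⁻⁴ × 400 × 0.49 = 0.02744 m
Layer 3: 750 × 0.71 × 0.79×10⁻⁴ = 0.0420675 m
Δh = 0.016744 + 0.02744 + 0.0420675 = 0.0862515 m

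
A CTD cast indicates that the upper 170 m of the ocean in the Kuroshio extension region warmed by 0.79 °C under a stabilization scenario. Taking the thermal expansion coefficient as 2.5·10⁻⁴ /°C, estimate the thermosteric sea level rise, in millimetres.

33.6 mm

Δh = αΔT·H = 2.5×10⁻⁴ × 0.79 × 170 = 0.033575 m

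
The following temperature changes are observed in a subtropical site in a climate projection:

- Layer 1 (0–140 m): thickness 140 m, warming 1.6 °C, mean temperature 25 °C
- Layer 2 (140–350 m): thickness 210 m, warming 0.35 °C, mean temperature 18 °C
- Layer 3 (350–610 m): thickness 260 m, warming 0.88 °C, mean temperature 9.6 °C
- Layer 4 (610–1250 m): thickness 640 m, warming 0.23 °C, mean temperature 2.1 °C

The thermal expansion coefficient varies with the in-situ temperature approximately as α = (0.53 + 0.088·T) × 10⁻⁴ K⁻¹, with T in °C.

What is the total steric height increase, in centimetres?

Δh ≈ 12 cm

Layer 1: α = (0.53 + 0.088×25)×10⁻⁴ = 2.73×10⁻⁴ K⁻¹
Layer 2: α = (0.53 + 0.088×18)×10⁻⁴ = 2.114×10⁻⁴ K⁻¹
Layer 3: α = (0.53 + 0.088×9.6)×10⁻⁴ = 1.3748×10⁻⁴ K⁻¹
Layer 4: α = (0.53 + 0.088×2.1)×10⁻⁴ = 0.7148×10⁻⁴ K⁻¹
Layer 1: 1.6 × 140 × 2.73×10⁻⁴ = 0.061152 m
Layer 2: 2.114×10⁻⁴ × 0.35 × 210 = 0.0155379 m
Layer 3: 260 × 0.88 × 1.3748×10⁻⁴ = 0.031455424 m
0.7148×10⁻⁴ × 0.23 × 640 = 0.010521856 m
Δh = 0.061152 + 0.0155379 + 0.031455424 + 0.010521856 = 0.11866718 m ≈ 12 cm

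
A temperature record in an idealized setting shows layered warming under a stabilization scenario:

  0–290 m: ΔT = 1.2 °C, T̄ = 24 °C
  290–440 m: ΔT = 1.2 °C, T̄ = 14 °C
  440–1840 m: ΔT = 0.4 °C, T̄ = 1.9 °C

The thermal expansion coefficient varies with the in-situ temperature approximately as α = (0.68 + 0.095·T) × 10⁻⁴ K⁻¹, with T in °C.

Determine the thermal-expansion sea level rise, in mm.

Layer 1: α = (0.68 + 0.095×24)×10⁻⁴ = 2.96×10⁻⁴ K⁻¹
Layer 2: α = (0.68 + 0.095×14)×10⁻⁴ = 2.01×10⁻⁴ K⁻¹
Layer 3: α = (0.68 + 0.095×1.9)×10⁻⁴ = 0.8605×10⁻⁴ K⁻¹
0–290 m: 1.2 × 290 × 2.96×10⁻⁴ = 0.103008 m
2.01×10⁻⁴ × 150 × 1.2 = 0.03618 m
440–1840 m: 1400 × 0.8605×10⁻⁴ × 0.4 = 0.048188 m
Δh = 0.103008 + 0.03618 + 0.048188 = 0.187376 m ≈ 187 mm

187 mm of thermosteric rise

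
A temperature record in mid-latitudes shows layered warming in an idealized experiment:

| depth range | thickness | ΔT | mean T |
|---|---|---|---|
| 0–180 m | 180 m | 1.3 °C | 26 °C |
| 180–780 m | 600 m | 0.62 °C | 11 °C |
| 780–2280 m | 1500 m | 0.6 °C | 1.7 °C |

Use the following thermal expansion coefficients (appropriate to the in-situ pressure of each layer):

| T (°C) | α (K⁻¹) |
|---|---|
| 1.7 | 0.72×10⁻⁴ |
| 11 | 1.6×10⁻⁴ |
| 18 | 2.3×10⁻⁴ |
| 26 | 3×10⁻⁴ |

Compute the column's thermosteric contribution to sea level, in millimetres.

190 mm

Layer 1 at 26 °C → α = 3×10⁻⁴ K⁻¹
Layer 2 at 11 °C → α = 1.6×10⁻⁴ K⁻¹
Layer 3 at 1.7 °C → α = 0.72×10⁻⁴ K⁻¹
1.3 × 3×10⁻⁴ × 180 = 0.07020 m
1.6×10⁻⁴ × 0.62 × 600 = 0.05952 m
Layer 3: 0.72×10⁻⁴ × 0.6 × 1500 = 0.06480 m
Δh = 0.07020 + 0.05952 + 0.06480 = 0.19452 m ≈ 190 mm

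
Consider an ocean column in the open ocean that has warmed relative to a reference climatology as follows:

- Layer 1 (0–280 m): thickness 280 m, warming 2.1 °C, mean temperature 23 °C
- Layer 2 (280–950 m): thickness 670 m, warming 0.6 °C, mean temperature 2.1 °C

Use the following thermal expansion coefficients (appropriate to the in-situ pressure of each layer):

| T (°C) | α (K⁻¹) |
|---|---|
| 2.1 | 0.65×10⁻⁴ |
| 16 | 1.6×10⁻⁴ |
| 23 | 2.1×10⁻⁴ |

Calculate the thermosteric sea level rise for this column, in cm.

about 15 cm

Layer 1 at 23 °C → α = 2.1×10⁻⁴ K⁻¹
Layer 2 at 2.1 °C → α = 0.65×10⁻⁴ K⁻¹
0–280 m: 2.1×10⁻⁴ × 280 × 2.1 = 0.12348 m
280–950 m: 670 × 0.65×10⁻⁴ × 0.6 = 0.02613 m
Δh = 0.12348 + 0.02613 = 0.14961 m ≈ 15 cm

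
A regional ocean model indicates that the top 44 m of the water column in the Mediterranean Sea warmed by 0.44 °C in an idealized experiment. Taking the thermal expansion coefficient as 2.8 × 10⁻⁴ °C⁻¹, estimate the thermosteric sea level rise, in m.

Δh = αΔT·H = 2.8×10⁻⁴ × 0.44 × 44 = 0.0054208 m

Δh = 0.00542 m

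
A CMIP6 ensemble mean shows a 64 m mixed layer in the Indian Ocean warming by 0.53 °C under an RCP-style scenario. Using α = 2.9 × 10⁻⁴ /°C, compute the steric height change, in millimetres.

Δh = αΔT·H = 2.9×10⁻⁴ × 0.53 × 64 = 0.0098368 m

9.8 mm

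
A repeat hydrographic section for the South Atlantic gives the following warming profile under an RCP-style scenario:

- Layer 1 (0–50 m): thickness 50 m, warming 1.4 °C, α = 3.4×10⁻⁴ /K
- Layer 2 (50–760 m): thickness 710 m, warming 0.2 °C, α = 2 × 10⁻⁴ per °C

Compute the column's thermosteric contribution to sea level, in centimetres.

5.2 cm of thermosteric rise

Layer 1: 1.4 × 50 × 3.4×10⁻⁴ = 0.02380 m
50–760 m: 710 × 2×10⁻⁴ × 0.2 = 0.02840 m
Δh = 0.02380 + 0.02840 = 0.05220 m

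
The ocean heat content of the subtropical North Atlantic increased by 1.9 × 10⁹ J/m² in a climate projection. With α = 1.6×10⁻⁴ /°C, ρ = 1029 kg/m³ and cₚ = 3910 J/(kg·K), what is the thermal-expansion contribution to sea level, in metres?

Δh ≈ 0.0756 m

Δh = αQ/(ρcₚ) = 1.6×10⁻⁴ × 1.9×10⁹ / (1029 × 3910) ≈ 0.075558 m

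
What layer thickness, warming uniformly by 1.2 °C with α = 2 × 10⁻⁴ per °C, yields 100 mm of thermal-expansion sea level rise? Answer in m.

H = Δh/(αΔT) = 0.1 / (2×10⁻⁴ × 1.2) ≈ 416.7 m

about 417 m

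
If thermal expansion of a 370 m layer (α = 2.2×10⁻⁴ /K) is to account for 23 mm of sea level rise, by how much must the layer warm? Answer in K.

ΔT ≈ 0.28 K

ΔT = Δh/(αH) = 0.023 / (2.2×10⁻⁴ × 370) ≈ 0.2826 K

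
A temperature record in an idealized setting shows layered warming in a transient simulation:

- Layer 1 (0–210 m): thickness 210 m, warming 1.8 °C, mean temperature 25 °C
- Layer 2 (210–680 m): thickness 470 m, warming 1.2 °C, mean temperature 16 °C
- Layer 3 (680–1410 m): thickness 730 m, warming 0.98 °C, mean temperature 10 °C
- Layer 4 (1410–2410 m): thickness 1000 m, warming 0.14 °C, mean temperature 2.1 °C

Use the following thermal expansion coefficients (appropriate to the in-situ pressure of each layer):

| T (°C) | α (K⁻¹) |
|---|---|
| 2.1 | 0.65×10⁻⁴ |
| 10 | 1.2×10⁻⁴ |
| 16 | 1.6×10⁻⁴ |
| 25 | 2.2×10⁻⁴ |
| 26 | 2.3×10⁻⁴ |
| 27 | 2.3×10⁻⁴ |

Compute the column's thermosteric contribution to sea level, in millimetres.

Layer 1 at 25 °C → α = 2.2×10⁻⁴ K⁻¹
Layer 2 at 16 °C → α = 1.6×10⁻⁴ K⁻¹
Layer 3 at 10 °C → α = 1.2×10⁻⁴ K⁻¹
Layer 4 at 2.1 °C → α = 0.65×10⁻⁴ K⁻¹
Layer 1: 2.2×10⁻⁴ × 210 × 1.8 = 0.08316 m
1.2 × 1.6×10⁻⁴ × 470 = 0.09024 m
1.2×10⁻⁴ × 0.98 × 730 = 0.085848 m
Layer 4: 0.65×10⁻⁴ × 0.14 × 1000 = 0.00910 m
Δh = 0.08316 + 0.09024 + 0.085848 + 0.00910 = 0.268348 m ≈ 268 mm

Δh = 268 mm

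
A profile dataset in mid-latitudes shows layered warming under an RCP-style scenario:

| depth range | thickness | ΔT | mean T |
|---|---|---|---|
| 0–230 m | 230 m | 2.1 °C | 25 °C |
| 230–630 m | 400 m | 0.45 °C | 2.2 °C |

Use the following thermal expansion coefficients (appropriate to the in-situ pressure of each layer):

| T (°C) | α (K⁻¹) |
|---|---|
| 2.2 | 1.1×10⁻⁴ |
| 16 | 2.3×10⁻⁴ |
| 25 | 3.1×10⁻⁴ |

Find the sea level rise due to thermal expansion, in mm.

170 mm of thermosteric rise

Layer 1 at 25 °C → α = 3.1×10⁻⁴ K⁻¹
Layer 2 at 2.2 °C → α = 1.1×10⁻⁴ K⁻¹
3.1×10⁻⁴ × 2.1 × 230 = 0.14973 m
1.1×10⁻⁴ × 400 × 0.45 = 0.01980 m
Δh = 0.14973 + 0.01980 = 0.16953 m ≈ 170 mm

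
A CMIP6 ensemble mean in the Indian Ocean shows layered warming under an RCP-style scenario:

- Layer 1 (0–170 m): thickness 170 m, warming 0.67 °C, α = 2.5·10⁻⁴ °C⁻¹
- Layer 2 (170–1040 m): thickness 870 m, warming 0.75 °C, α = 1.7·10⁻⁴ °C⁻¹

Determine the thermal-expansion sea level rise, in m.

Δh = 0.139 m

Layer 1: 170 × 2.5×10⁻⁴ × 0.67 = 0.028475 m
170–1040 m: 870 × 0.75 × 1.7×10⁻⁴ = 0.110925 m
Δh = 0.028475 + 0.110925 = 0.13940 m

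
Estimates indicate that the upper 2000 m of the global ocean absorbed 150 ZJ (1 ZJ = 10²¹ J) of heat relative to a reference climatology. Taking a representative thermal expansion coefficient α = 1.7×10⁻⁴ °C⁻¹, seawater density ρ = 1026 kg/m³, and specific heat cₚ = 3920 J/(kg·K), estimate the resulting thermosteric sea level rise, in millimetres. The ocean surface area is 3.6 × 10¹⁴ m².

17.6 mm

Per unit area: Q = 150×10²¹ / (3.6×10¹⁴) ≈ 4.167×10⁸ J/m²
Δh = αQ/(ρcₚ) = 1.7×10⁻⁴ × 4.167×10⁸ / (1026 × 3920) ≈ 0.017613 m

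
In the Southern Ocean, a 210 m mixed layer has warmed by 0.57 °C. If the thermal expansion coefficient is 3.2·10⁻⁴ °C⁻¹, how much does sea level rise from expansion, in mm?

Δh = αΔT·H = 3.2×10⁻⁴ × 0.57 × 210 = 0.038304 m

38.3 mm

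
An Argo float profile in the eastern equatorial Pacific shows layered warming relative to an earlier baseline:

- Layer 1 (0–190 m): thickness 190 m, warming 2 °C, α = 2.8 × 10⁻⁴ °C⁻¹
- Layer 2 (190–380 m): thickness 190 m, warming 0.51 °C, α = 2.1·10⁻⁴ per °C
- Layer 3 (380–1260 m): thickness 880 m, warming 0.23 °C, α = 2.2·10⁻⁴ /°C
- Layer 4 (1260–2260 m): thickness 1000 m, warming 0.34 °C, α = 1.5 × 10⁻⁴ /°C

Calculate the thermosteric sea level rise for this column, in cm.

0–190 m: 190 × 2.8×10⁻⁴ × 2 = 0.10640 m
2.1×10⁻⁴ × 0.51 × 190 = 0.020349 m
2.2×10⁻⁴ × 880 × 0.23 = 0.044528 m
Layer 4: 1.5×10⁻⁴ × 1000 × 0.34 = 0.05100 m
Δh = 0.10640 + 0.020349 + 0.044528 + 0.05100 = 0.222277 m ≈ 22.2 cm

22.2 cm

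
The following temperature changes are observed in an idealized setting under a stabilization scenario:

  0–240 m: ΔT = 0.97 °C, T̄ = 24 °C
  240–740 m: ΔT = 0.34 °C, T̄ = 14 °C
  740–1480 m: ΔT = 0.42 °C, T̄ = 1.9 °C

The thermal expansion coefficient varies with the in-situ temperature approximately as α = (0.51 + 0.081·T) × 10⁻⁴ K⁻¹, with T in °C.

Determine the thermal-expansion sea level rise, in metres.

Layer 1: α = (0.51 + 0.081×24)×10⁻⁴ = 2.454×10⁻⁴ K⁻¹
Layer 2: α = (0.51 + 0.081×14)×10⁻⁴ = 1.644×10⁻⁴ K⁻¹
Layer 3: α = (0.51 + 0.081×1.9)×10⁻⁴ = 0.6639×10⁻⁴ K⁻¹
0.97 × 2.454×10⁻⁴ × 240 = 0.05712912 m
Layer 2: 0.34 × 1.644×10⁻⁴ × 500 = 0.027948 m
Layer 3: 740 × 0.42 × 0.6639×10⁻⁴ = 0.020634012 m
Δh = 0.05712912 + 0.027948 + 0.020634012 = 0.105711132 m

Δh ≈ 0.11 m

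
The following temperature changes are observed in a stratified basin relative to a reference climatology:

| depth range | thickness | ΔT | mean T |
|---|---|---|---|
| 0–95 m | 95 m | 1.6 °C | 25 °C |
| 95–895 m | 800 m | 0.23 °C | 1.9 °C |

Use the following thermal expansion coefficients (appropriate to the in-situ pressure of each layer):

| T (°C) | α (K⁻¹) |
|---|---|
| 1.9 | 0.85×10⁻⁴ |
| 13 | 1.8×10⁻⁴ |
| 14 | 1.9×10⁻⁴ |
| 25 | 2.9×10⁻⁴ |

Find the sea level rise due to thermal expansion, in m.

Δh = 0.0597 m

Layer 1 at 25 °C → α = 2.9×10⁻⁴ K⁻¹
Layer 2 at 1.9 °C → α = 0.85×10⁻⁴ K⁻¹
0–95 m: 95 × 1.6 × 2.9×10⁻⁴ = 0.04408 m
95–895 m: 0.23 × 0.85×10⁻⁴ × 800 = 0.01564 m
Δh = 0.04408 + 0.01564 = 0.05972 m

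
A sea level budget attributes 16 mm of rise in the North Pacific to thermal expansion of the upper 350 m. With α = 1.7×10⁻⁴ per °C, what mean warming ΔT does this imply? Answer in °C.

ΔT = Δh/(αH) = 0.016 / (1.7×10⁻⁴ × 350) ≈ 0.2689 °C

about 0.269 °C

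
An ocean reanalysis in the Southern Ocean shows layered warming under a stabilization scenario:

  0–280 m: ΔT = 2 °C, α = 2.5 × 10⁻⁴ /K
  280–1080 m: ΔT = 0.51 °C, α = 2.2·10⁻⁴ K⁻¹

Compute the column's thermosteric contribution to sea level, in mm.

230 mm

Layer 1: 280 × 2.5×10⁻⁴ × 2 = 0.14000 m
Layer 2: 2.2×10⁻⁴ × 800 × 0.51 = 0.08976 m
Δh = 0.14000 + 0.08976 = 0.22976 m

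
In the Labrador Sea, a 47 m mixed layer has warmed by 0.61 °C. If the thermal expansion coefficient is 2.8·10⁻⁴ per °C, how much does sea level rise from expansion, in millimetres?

Δh = 8.03 mm

Δh = αΔT·H = 2.8×10⁻⁴ × 0.61 × 47 = 0.0080276 m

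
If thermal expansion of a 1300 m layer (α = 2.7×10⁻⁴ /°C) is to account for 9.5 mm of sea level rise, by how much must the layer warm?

ΔT = Δh/(αH) = 0.0095 / (2.7×10⁻⁴ × 1300) ≈ 0.02707 K

ΔT ≈ 0.0271 K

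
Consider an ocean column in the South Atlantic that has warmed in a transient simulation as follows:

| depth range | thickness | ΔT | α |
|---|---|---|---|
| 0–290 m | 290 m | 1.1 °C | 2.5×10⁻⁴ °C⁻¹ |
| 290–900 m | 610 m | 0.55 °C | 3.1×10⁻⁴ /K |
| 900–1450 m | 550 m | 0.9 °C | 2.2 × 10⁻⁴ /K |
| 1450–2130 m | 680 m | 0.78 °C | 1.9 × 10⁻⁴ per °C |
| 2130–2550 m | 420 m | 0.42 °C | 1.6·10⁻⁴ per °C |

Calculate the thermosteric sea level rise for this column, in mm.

422 mm

0–290 m: 2.5×10⁻⁴ × 1.1 × 290 = 0.07975 m
3.1×10⁻⁴ × 610 × 0.55 = 0.104005 m
Layer 3: 0.9 × 2.2×10⁻⁴ × 550 = 0.10890 m
Layer 4: 0.78 × 680 × 1.9×10⁻⁴ = 0.100776 m
2130–2550 m: 420 × 0.42 × 1.6×10⁻⁴ = 0.028224 m
Δh = 0.07975 + 0.104005 + 0.10890 + 0.100776 + 0.028224 = 0.421655 m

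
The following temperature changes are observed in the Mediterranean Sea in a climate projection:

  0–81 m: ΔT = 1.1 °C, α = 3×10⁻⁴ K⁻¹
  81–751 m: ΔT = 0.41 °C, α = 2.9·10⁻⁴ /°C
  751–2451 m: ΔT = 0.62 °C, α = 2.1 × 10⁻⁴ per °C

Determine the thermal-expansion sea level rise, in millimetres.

Δh = 328 mm

0–81 m: 1.1 × 3×10⁻⁴ × 81 = 0.02673 m
Layer 2: 670 × 0.41 × 2.9×10⁻⁴ = 0.079663 m
Layer 3: 2.1×10⁻⁴ × 0.62 × 1700 = 0.22134 m
Δh = 0.02673 + 0.079663 + 0.22134 = 0.327733 m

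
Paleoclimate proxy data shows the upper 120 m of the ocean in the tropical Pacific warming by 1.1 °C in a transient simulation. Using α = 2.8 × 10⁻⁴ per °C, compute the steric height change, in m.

0.037 m

Δh = αΔT·H = 2.8×10⁻⁴ × 1.1 × 120 = 0.03696 m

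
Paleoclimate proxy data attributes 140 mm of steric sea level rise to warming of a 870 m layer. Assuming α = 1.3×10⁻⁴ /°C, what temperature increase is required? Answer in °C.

ΔT = Δh/(αH) = 0.14 / (1.3×10⁻⁴ × 870) ≈ 1.238 °C

about 1.2 °C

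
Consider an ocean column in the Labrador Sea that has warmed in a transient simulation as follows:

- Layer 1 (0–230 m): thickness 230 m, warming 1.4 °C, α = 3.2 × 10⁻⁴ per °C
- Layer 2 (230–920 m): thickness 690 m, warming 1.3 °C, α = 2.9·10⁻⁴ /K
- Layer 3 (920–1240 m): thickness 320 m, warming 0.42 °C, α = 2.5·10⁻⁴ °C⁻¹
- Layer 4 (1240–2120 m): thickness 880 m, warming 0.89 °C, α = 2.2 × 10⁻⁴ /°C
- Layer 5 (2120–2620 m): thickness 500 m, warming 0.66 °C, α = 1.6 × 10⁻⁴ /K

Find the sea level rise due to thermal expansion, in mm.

Layer 1: 3.2×10⁻⁴ × 1.4 × 230 = 0.10304 m
230–920 m: 1.3 × 2.9×10⁻⁴ × 690 = 0.26013 m
Layer 3: 2.5×10⁻⁴ × 320 × 0.42 = 0.03360 m
1240–2120 m: 880 × 0.89 × 2.2×10⁻⁴ = 0.172304 m
0.66 × 500 × 1.6×10⁻⁴ = 0.05280 m
Δh = 0.10304 + 0.26013 + 0.03360 + 0.172304 + 0.05280 = 0.621874 m

about 622 mm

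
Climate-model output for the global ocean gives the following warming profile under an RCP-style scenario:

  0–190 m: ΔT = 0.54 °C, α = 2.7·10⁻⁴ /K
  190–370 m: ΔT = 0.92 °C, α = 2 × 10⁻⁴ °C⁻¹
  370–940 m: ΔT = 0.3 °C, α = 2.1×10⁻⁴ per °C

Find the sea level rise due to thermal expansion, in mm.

0–190 m: 0.54 × 2.7×10⁻⁴ × 190 = 0.027702 m
190–370 m: 0.92 × 2×10⁻⁴ × 180 = 0.03312 m
370–940 m: 2.1×10⁻⁴ × 0.3 × 570 = 0.03591 m
Δh = 0.027702 + 0.03312 + 0.03591 = 0.096732 m ≈ 97 mm

about 97 mm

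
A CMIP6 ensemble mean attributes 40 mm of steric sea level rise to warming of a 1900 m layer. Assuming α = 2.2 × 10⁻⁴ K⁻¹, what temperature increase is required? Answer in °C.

0.0957 °C

ΔT = Δh/(αH) = 0.04 / (2.2×10⁻⁴ × 1900) ≈ 0.09569 °C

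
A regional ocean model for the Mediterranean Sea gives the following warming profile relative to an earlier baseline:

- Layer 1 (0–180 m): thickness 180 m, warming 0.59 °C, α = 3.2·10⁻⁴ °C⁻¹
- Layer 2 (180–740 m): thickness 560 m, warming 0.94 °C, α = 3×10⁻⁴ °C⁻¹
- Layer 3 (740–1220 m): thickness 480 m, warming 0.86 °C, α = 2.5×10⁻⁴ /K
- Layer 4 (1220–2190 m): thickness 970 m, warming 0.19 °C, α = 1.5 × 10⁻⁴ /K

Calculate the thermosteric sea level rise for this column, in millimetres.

Δh = 320 mm

0–180 m: 0.59 × 180 × 3.2×10⁻⁴ = 0.033984 m
180–740 m: 560 × 3×10⁻⁴ × 0.94 = 0.15792 m
Layer 3: 2.5×10⁻⁴ × 480 × 0.86 = 0.10320 m
0.19 × 970 × 1.5×10⁻⁴ = 0.027645 m
Δh = 0.033984 + 0.15792 + 0.10320 + 0.027645 = 0.322749 m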